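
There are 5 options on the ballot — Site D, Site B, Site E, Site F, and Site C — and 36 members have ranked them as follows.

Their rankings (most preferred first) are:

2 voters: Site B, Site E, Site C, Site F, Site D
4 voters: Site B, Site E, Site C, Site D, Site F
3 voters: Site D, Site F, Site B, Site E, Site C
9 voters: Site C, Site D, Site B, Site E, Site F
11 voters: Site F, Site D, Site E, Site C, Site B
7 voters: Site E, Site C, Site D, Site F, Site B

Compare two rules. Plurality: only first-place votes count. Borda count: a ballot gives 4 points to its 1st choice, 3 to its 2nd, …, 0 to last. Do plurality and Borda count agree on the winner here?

No

Plurality first-place counts: Site D 3, Site B 6, Site E 7, Site F 11, Site C 9 → Site F.
Borda totals: Site D 90, Site B 48, Site E 80, Site F 62, Site C 80 → Site D.
The two rules disagree: plurality picks Site F, Borda picks Site D.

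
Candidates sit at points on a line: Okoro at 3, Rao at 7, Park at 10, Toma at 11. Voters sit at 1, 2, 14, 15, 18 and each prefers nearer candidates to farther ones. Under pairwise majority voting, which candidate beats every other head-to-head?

With single-peaked preferences on a line, the Condorcet winner is the candidate closest to the median voter.
The median voter (position 14) is closest to Toma at 11.
Check: Toma vs Okoro — voters closer to Toma: 3 of 5.

Toma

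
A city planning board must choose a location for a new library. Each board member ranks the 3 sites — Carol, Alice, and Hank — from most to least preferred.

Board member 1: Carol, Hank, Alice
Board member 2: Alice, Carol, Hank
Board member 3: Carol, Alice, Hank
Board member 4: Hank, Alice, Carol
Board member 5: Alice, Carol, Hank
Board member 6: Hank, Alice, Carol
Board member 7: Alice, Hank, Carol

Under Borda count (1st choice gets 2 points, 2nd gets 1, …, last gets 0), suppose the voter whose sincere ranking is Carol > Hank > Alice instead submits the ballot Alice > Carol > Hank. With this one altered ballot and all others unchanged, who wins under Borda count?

Borda totals with the altered ballot: Carol 5, Alice 11, Hank 5.
The winner is unchanged: still Alice.

Alice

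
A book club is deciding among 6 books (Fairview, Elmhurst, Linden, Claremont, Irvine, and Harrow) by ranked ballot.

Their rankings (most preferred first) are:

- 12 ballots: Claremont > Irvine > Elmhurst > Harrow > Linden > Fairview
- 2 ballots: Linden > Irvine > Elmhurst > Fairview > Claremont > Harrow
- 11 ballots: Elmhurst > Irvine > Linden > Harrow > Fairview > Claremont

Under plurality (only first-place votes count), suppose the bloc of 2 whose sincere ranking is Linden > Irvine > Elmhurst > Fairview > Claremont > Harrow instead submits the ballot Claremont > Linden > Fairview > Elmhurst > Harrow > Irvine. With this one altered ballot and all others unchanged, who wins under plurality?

First-place totals with the altered ballot: Fairview 0, Elmhurst 11, Linden 0, Claremont 14, Irvine 0, Harrow 0.
The winner is unchanged: still Claremont.

Claremont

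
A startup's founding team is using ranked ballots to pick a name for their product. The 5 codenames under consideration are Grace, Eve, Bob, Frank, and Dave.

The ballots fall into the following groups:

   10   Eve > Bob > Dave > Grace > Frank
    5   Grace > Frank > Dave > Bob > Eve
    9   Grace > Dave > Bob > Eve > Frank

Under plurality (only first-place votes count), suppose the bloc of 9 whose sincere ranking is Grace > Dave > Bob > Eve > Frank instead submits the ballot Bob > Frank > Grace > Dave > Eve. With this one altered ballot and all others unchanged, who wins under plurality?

Eve

First-place totals with the altered ballot: Grace 5, Eve 10, Bob 9, Frank 0, Dave 0.
The switch changes the winner from Grace to Eve.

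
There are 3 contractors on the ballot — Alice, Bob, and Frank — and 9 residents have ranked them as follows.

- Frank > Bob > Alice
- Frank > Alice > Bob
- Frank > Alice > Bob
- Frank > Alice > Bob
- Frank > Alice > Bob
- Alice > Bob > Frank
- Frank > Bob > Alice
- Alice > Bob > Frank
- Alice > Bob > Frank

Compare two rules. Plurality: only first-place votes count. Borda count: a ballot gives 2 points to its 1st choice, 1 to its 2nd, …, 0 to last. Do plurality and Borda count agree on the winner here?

Yes

Plurality first-place counts: Alice 3, Bob 0, Frank 6 → Frank.
Borda totals: Alice 10, Bob 5, Frank 12 → Frank.
The two rules agree on Frank.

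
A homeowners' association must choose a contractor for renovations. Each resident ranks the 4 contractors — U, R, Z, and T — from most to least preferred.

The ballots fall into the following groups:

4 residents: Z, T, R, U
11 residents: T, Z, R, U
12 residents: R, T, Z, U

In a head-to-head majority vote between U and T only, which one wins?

T

Ballots ranking U above T: 0.
Ballots ranking T above U: 4+11+12 = 27.
T wins the head-to-head, 27–0.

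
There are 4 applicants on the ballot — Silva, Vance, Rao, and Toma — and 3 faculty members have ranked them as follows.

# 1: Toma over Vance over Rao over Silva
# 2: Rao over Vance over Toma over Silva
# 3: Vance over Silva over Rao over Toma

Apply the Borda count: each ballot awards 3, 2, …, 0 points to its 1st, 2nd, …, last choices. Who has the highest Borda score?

Vance

Borda scores:
  Silva: 0 + 0 + 2 = 2
  Vance: 2 + 2 + 3 = 7
  Rao: 1 + 3 + 1 = 5
  Toma: 3 + 1 + 0 = 4
Vance has the highest total.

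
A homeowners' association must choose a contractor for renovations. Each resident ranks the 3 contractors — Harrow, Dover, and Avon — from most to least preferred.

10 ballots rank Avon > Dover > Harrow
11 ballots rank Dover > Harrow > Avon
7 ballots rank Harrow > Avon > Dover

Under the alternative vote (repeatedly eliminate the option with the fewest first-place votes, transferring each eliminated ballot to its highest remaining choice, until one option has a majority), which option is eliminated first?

Round 1: Dover 11, Avon 10, Harrow 7. Harrow has the fewest and is eliminated.
Round 2: Avon 17, Dover 11. Avon has a majority.

Harrow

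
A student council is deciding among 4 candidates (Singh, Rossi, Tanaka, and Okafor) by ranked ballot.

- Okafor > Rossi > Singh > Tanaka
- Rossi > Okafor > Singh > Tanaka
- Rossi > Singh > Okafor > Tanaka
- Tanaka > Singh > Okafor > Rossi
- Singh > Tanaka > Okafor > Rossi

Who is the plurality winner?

Rossi

First-place vote totals:
  Singh: 1
  Rossi: 2
  Tanaka: 1
  Okafor: 1
Rossi has the most first-place votes.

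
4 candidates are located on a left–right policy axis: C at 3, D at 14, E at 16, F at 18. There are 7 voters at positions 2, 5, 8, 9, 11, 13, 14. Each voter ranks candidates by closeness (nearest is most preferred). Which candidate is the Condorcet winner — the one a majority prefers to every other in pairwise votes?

With single-peaked preferences on a line, the Condorcet winner is the candidate closest to the median voter.
The median voter (position 9) is closest to D at 14.
Check: D vs E — voters closer to D: 7 of 7.

D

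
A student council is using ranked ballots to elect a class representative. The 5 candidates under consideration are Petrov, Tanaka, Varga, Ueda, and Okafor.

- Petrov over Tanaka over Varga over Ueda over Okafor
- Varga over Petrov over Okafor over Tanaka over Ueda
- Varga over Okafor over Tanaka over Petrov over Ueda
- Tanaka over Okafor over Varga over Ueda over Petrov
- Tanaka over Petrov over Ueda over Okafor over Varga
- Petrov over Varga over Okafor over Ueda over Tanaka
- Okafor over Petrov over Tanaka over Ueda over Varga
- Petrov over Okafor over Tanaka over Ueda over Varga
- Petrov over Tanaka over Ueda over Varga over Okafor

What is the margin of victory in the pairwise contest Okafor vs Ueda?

Ballots ranking Okafor above Ueda: 6.
Ballots ranking Ueda above Okafor: 3.
Okafor wins 6–3, a margin of 3.

3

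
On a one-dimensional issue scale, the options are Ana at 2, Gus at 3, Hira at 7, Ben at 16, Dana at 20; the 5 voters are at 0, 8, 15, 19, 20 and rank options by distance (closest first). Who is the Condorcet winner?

Ben

With single-peaked preferences on a line, the Condorcet winner is the candidate closest to the median voter.
The median voter (position 15) is closest to Ben at 16.
Check: Ben vs Dana — voters closer to Ben: 3 of 5.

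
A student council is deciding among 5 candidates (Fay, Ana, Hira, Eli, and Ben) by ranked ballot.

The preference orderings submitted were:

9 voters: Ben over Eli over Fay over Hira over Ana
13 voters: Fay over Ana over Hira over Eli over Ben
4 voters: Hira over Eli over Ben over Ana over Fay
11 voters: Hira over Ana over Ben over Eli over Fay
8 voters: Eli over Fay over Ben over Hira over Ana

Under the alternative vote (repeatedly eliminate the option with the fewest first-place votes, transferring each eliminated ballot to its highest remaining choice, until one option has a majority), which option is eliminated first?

Ana

Round 1: Hira 15, Fay 13, Ben 9, Eli 8, Ana 0. Ana has the fewest and is eliminated.
Round 2: Hira 15, Fay 13, Ben 9, Eli 8. Eli has the fewest and is eliminated.
Round 3: Fay 21, Hira 15, Ben 9. Ben has the fewest and is eliminated.
Round 4: Fay 30, Hira 15. Fay has a majority.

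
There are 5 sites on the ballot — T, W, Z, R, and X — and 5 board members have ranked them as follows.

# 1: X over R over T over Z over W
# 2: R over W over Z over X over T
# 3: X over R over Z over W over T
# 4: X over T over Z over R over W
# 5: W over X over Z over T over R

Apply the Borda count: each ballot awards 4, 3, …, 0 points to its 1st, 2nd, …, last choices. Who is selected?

X

Borda scores:
  T: 2 + 0 + 0 + 3 + 1 = 6
  W: 0 + 3 + 1 + 0 + 4 = 8
  Z: 1 + 2 + 2 + 2 + 2 = 9
  R: 3 + 4 + 3 + 1 + 0 = 11
  X: 4 + 1 + 4 + 4 + 3 = 16
X has the highest total.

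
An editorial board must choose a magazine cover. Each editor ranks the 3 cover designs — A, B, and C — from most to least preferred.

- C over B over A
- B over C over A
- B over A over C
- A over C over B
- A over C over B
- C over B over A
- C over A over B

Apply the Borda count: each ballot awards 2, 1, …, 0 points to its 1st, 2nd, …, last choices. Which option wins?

C

Borda scores:
  A: 0 + 0 + 1 + 2 + 2 + 0 + 1 = 6
  B: 1 + 2 + 2 + 0 + 0 + 1 + 0 = 6
  C: 2 + 1 + 0 + 1 + 1 + 2 + 2 = 9
C has the highest total.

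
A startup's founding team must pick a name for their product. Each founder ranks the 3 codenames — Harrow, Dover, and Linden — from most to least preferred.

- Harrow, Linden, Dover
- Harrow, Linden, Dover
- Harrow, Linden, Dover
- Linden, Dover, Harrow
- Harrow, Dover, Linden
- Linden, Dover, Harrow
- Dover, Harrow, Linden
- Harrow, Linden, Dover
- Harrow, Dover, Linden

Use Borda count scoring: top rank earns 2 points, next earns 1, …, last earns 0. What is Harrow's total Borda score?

13

Borda scores:
  Harrow: 2 + 2 + 2 + 0 + 2 + 0 + 1 + 2 + 2 = 13
  Dover: 0 + 0 + 0 + 1 + 1 + 1 + 2 + 0 + 1 = 6
  Linden: 1 + 1 + 1 + 2 + 0 + 2 + 0 + 1 + 0 = 8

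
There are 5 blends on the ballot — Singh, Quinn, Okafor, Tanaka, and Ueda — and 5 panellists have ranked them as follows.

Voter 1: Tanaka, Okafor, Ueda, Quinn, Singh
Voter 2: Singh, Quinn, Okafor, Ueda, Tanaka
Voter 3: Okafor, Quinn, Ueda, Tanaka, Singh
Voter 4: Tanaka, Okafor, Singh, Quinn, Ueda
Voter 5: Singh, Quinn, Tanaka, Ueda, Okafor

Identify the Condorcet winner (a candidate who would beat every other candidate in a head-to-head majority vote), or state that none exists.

There is no Condorcet winner

Head-to-head results (5 voters total):
Singh vs Quinn: Singh wins 3–2.
Singh vs Okafor: Okafor wins 3–2.
Singh vs Tanaka: Tanaka wins 3–2.
Singh vs Ueda: Singh wins 3–2.
Quinn vs Okafor: Okafor wins 3–2.
Quinn vs Tanaka: Quinn wins 3–2.
Quinn vs Ueda: Quinn wins 4–1.
Okafor vs Tanaka: Tanaka wins 3–2.
Okafor vs Ueda: Okafor wins 4–1.
Tanaka vs Ueda: Tanaka wins 3–2.
No candidate beats all others: Singh beats Quinn beats Tanaka beats Singh, a majority cycle.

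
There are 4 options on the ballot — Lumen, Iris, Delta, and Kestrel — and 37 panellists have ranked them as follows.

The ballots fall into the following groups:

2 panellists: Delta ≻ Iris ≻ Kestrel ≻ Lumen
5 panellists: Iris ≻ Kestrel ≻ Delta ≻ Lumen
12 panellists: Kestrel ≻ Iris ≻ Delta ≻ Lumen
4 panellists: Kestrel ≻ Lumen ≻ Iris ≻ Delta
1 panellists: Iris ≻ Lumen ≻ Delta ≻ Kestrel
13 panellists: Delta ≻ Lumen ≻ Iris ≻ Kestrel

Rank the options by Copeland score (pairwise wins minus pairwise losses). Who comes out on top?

Pairwise results:
  Lumen vs Iris: Iris wins 20–17.
  Lumen vs Delta: Delta wins 32–5.
  Lumen vs Kestrel: Kestrel wins 23–14.
  Iris vs Delta: Iris wins 22–15.
  Iris vs Kestrel: Iris wins 21–16.
  Delta vs Kestrel: Kestrel wins 21–16.
Copeland scores (wins − losses):
  Lumen: 0 − 3 = -3
  Iris: 3 − 0 = 3
  Delta: 1 − 2 = -1
  Kestrel: 2 − 1 = 1
Iris has the best Copeland score.

Iris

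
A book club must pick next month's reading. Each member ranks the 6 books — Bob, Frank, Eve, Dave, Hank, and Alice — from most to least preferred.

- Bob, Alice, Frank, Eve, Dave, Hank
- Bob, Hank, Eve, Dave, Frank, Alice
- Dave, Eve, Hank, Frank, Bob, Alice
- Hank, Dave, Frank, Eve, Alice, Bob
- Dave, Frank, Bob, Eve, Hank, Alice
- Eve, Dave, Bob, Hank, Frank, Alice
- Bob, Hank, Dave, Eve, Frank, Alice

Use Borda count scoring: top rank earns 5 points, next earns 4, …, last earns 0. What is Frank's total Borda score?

15

Borda scores:
  Bob: 5 + 5 + 1 + 0 + 3 + 3 + 5 = 22
  Frank: 3 + 1 + 2 + 3 + 4 + 1 + 1 = 15
  Eve: 2 + 3 + 4 + 2 + 2 + 5 + 2 = 20
  Dave: 1 + 2 + 5 + 4 + 5 + 4 + 3 = 24
  Hank: 0 + 4 + 3 + 5 + 1 + 2 + 4 = 19
  Alice: 4 + 0 + 0 + 1 + 0 + 0 + 0 = 5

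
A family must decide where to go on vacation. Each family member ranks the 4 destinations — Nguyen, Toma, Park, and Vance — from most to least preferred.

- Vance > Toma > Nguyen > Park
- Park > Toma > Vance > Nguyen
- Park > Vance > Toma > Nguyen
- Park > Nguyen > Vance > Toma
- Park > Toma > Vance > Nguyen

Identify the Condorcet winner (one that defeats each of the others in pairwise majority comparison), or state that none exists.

Head-to-head results (5 voters total):
Nguyen vs Toma: Toma wins 4–1.
Nguyen vs Park: Park wins 4–1.
Nguyen vs Vance: Vance wins 4–1.
Toma vs Park: Park wins 4–1.
Toma vs Vance: Vance wins 3–2.
Park vs Vance: Park wins 4–1.
Park beats each rival — Nguyen (4–1), Toma (4–1), Vance (4–1) — so Park is the Condorcet winner.

Park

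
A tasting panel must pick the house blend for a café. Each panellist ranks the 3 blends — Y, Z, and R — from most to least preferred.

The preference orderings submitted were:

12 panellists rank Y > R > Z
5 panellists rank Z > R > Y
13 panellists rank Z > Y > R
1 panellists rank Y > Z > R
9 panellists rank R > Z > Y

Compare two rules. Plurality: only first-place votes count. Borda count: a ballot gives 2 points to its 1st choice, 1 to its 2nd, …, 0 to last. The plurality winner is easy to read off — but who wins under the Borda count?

Plurality first-place counts: Y 13, Z 18, R 9 → Z.
Borda totals: Y 39, Z 46, R 35 → Z.

Z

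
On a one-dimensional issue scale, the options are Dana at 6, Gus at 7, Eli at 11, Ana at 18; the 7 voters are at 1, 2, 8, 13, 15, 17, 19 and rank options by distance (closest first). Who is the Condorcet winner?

Eli

With single-peaked preferences on a line, the Condorcet winner is the candidate closest to the median voter.
The median voter (position 13) is closest to Eli at 11.
Check: Eli vs Gus — voters closer to Eli: 4 of 7.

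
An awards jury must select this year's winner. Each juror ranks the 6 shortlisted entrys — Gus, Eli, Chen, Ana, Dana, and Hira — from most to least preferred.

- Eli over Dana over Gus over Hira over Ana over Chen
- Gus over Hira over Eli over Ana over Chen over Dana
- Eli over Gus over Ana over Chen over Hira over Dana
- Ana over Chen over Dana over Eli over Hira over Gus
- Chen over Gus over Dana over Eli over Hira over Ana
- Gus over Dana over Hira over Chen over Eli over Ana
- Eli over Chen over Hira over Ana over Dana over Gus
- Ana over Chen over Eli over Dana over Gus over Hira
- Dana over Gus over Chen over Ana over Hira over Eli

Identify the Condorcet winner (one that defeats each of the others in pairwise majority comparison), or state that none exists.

Head-to-head results (9 voters total):
Gus vs Eli: Eli wins 5–4.
Gus vs Chen: Gus wins 5–4.
Gus vs Ana: Gus wins 6–3.
Gus vs Dana: Dana wins 5–4.
Gus vs Hira: Gus wins 7–2.
Eli vs Chen: Chen wins 5–4.
Eli vs Ana: Eli wins 6–3.
Eli vs Dana: Eli wins 5–4.
Eli vs Hira: Eli wins 6–3.
Chen vs Ana: Ana wins 5–4.
Chen vs Dana: Chen wins 6–3.
Chen vs Hira: Chen wins 6–3.
Ana vs Dana: Ana wins 5–4.
Ana vs Hira: Hira wins 5–4.
Dana vs Hira: Dana wins 6–3.
No candidate beats all others: Gus beats Chen beats Eli beats Gus, a majority cycle.

None — there is no Condorcet winner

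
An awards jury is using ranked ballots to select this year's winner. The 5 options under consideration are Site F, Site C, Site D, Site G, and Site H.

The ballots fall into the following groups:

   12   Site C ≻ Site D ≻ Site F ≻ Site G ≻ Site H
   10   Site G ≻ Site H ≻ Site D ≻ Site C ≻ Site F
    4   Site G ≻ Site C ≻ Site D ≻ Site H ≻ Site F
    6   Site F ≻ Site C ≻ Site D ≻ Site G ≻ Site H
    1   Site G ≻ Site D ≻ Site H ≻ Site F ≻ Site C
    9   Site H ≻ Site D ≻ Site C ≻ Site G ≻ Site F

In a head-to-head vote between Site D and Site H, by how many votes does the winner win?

Ballots ranking Site D above Site H: 12+4+6+1 = 23.
Ballots ranking Site H above Site D: 10+9 = 19.
Site D wins 23–19, a margin of 4.

4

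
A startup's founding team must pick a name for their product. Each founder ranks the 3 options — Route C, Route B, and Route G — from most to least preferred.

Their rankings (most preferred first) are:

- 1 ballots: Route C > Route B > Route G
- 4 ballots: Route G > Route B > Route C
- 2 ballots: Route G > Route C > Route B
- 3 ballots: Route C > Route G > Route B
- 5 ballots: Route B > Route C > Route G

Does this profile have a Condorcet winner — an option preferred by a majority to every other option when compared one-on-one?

Head-to-head results (15 voters total):
Route C vs Route B: Route B wins 9–6.
Route C vs Route G: Route C wins 9–6.
Route B vs Route G: Route G wins 9–6.
No candidate beats all others: Route C beats Route G beats Route B beats Route C, a majority cycle.

No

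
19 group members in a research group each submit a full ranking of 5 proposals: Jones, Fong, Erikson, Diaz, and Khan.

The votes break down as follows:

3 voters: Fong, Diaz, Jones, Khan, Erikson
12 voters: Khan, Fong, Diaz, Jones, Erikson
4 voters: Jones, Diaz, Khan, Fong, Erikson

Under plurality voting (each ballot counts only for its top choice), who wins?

First-place vote totals:
  Jones: 4
  Fong: 3
  Erikson: 0
  Diaz: 0
  Khan: 12
Khan has the most first-place votes.

Khan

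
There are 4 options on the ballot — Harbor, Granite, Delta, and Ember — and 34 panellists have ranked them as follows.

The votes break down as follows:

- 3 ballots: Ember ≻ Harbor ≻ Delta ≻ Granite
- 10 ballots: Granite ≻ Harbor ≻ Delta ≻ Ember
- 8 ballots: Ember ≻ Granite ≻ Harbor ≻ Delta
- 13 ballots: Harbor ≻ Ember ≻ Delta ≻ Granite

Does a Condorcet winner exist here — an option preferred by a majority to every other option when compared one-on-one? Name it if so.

Head-to-head results (34 voters total):
Harbor vs Granite: Granite wins 18–16.
Harbor vs Delta: Harbor wins 34–0.
Harbor vs Ember: Harbor wins 23–11.
Granite vs Delta: Granite wins 18–16.
Granite vs Ember: Ember wins 24–10.
Delta vs Ember: Ember wins 24–10.
No candidate beats all others: Harbor beats Ember beats Granite beats Harbor, a majority cycle.

There is no Condorcet winner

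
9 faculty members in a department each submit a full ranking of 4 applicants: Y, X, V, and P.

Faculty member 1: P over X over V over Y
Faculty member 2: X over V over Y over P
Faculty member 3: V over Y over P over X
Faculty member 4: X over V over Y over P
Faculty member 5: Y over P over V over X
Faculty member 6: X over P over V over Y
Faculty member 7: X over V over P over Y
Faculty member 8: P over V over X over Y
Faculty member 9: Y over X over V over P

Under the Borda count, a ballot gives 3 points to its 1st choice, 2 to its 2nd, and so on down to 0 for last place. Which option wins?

Borda scores:
  Y: 0 + 1 + 2 + 1 + 3 + 0 + 0 + 0 + 3 = 10
  X: 2 + 3 + 0 + 3 + 0 + 3 + 3 + 1 + 2 = 17
  V: 1 + 2 + 3 + 2 + 1 + 1 + 2 + 2 + 1 = 15
  P: 3 + 0 + 1 + 0 + 2 + 2 + 1 + 3 + 0 = 12
X has the highest total.

X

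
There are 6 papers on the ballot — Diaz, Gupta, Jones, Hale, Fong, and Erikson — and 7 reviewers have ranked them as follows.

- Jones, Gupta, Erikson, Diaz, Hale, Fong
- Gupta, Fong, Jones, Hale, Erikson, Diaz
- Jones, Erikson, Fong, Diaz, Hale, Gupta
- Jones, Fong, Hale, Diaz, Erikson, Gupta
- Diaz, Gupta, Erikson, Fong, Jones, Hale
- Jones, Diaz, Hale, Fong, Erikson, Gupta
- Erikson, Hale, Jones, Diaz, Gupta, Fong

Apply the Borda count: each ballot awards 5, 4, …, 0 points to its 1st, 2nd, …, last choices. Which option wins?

Jones

Borda scores:
  Diaz: 2 + 0 + 2 + 2 + 5 + 4 + 2 = 17
  Gupta: 4 + 5 + 0 + 0 + 4 + 0 + 1 = 14
  Jones: 5 + 3 + 5 + 5 + 1 + 5 + 3 = 27
  Hale: 1 + 2 + 1 + 3 + 0 + 3 + 4 = 14
  Fong: 0 + 4 + 3 + 4 + 2 + 2 + 0 = 15
  Erikson: 3 + 1 + 4 + 1 + 3 + 1 + 5 = 18
Jones has the highest total.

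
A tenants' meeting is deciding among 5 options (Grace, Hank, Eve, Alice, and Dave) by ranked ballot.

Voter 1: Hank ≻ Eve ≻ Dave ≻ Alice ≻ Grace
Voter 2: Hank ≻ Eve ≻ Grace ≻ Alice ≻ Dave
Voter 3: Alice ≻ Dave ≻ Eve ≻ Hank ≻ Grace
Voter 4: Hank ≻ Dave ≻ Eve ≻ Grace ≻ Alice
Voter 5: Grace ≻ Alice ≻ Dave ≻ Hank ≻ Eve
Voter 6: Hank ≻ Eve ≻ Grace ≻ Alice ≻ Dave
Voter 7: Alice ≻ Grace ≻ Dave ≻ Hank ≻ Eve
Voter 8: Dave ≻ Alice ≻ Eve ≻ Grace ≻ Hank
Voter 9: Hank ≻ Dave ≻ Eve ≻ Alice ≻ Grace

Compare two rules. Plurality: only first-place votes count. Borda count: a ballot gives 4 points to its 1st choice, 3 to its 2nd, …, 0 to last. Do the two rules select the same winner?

Yes

Plurality first-place counts: Grace 1, Hank 5, Eve 0, Alice 2, Dave 1 → Hank.
Borda totals: Grace 13, Hank 23, Eve 17, Alice 18, Dave 19 → Hank.
The two rules agree on Hank.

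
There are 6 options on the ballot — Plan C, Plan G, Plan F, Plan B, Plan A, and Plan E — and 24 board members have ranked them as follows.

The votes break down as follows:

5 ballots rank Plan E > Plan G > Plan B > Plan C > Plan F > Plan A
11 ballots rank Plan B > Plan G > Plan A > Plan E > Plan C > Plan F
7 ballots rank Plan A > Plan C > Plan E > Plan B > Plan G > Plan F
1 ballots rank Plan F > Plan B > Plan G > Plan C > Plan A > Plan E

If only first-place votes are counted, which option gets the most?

Plan B

First-place vote totals:
  Plan C: 0
  Plan G: 0
  Plan F: 1
  Plan B: 11
  Plan A: 7
  Plan E: 5
Plan B has the most first-place votes.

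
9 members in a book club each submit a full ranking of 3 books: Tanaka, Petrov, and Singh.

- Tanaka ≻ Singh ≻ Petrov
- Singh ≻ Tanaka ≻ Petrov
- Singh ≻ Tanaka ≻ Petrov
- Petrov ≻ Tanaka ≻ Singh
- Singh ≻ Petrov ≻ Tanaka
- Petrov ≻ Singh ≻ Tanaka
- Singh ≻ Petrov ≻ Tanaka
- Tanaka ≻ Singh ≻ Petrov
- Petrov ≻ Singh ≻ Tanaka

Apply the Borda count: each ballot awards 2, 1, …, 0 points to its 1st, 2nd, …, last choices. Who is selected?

Singh

Borda scores:
  Tanaka: 2 + 1 + 1 + 1 + 0 + 0 + 0 + 2 + 0 = 7
  Petrov: 0 + 0 + 0 + 2 + 1 + 2 + 1 + 0 + 2 = 8
  Singh: 1 + 2 + 2 + 0 + 2 + 1 + 2 + 1 + 1 = 12
Singh has the highest total.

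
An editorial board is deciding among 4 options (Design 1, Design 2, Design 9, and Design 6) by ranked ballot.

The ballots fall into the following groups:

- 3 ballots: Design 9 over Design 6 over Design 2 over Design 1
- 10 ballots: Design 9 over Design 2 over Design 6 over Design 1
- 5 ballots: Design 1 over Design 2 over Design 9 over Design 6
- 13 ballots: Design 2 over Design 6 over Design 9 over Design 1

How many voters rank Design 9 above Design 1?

26

Ballots ranking Design 9 above Design 1: 3+10+13 = 26.
Ballots ranking Design 1 above Design 9: 5.
So 26 of 31 voters prefer Design 9 to Design 1.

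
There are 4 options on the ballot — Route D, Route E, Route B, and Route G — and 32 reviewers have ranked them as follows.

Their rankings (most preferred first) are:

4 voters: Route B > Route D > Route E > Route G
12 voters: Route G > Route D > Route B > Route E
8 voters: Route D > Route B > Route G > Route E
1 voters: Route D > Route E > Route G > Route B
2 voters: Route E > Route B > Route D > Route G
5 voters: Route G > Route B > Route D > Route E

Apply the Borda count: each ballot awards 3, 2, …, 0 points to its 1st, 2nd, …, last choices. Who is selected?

Borda scores:
  Route D: 4·2 + 12·2 + 8·3 + 3 + 2·1 + 5·1 = 66
  Route E: 4·1 + 12·0 + 8·0 + 2 + 2·3 + 5·0 = 12
  Route B: 4·3 + 12·1 + 8·2 + 0 + 2·2 + 5·2 = 54
  Route G: 4·0 + 12·3 + 8·1 + 1 + 2·0 + 5·3 = 60
Route D has the highest total.

Route D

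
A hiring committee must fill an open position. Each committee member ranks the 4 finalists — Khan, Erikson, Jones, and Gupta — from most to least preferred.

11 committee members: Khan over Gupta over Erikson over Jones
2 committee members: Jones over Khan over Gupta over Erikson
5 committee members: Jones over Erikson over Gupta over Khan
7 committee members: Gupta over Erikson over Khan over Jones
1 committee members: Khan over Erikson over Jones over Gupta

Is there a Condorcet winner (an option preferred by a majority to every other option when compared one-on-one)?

Head-to-head results (26 voters total):
Khan vs Erikson: Khan wins 14–12.
Khan vs Jones: Khan wins 19–7.
Khan vs Gupta: Khan wins 14–12.
Erikson vs Jones: Erikson wins 19–7.
Erikson vs Gupta: Gupta wins 20–6.
Jones vs Gupta: Gupta wins 18–8.
Khan beats each rival — Erikson (14–12), Jones (19–7), Gupta (14–12) — so Khan is the Condorcet winner.

Yes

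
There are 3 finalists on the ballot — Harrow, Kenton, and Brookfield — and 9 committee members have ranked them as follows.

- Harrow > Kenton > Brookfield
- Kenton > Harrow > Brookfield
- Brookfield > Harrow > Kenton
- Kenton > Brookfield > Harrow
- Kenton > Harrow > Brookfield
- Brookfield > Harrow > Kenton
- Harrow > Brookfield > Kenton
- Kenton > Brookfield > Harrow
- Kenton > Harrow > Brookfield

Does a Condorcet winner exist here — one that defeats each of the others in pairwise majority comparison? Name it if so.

Head-to-head results (9 voters total):
Harrow vs Kenton: Kenton wins 5–4.
Harrow vs Brookfield: Harrow wins 5–4.
Kenton vs Brookfield: Kenton wins 6–3.
Kenton beats each rival — Harrow (5–4), Brookfield (6–3) — so Kenton is the Condorcet winner.

Kenton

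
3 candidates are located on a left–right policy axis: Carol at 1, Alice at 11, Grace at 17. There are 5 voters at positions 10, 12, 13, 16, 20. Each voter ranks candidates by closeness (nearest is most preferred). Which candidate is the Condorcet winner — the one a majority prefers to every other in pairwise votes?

Alice

With single-peaked preferences on a line, the Condorcet winner is the candidate closest to the median voter.
The median voter (position 13) is closest to Alice at 11.
Check: Alice vs Grace — voters closer to Alice: 3 of 5.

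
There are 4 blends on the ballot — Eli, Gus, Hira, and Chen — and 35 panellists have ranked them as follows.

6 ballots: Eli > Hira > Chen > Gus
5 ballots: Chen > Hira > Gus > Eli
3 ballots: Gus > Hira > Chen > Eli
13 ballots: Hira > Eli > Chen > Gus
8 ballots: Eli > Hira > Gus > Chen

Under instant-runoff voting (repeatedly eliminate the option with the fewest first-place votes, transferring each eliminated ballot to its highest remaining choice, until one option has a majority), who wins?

Round 1: Eli 14, Hira 13, Chen 5, Gus 3. Gus has the fewest and is eliminated.
Round 2: Hira 16, Eli 14, Chen 5. Chen has the fewest and is eliminated.
Round 3: Hira 21, Eli 14. Hira has a majority.

Hira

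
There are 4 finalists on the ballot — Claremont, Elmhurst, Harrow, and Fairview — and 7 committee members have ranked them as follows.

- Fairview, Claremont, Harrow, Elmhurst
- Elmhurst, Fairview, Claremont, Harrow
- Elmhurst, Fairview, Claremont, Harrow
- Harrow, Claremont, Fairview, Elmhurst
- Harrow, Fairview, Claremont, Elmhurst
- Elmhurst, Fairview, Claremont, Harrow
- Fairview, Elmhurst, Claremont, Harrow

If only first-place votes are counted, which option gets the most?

First-place vote totals:
  Claremont: 0
  Elmhurst: 3
  Harrow: 2
  Fairview: 2
Elmhurst has the most first-place votes.

Elmhurst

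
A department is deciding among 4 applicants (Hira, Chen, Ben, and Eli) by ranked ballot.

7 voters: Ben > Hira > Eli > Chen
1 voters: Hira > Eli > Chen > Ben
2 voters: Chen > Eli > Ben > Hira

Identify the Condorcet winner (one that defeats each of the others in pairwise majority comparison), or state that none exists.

Head-to-head results (10 voters total):
Hira vs Chen: Hira wins 8–2.
Hira vs Ben: Ben wins 9–1.
Hira vs Eli: Hira wins 8–2.
Chen vs Ben: Ben wins 7–3.
Chen vs Eli: Eli wins 8–2.
Ben vs Eli: Ben wins 7–3.
Ben beats each rival — Hira (9–1), Chen (7–3), Eli (7–3) — so Ben is the Condorcet winner.

Ben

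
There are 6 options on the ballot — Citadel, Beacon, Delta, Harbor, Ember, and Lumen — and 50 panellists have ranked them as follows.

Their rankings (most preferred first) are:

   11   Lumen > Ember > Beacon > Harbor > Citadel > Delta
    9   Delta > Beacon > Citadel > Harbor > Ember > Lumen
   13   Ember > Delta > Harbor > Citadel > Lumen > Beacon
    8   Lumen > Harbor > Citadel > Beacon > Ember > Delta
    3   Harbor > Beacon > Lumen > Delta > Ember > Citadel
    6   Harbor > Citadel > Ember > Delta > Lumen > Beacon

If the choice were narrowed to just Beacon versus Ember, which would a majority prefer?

Ballots ranking Beacon above Ember: 9+8+3 = 20.
Ballots ranking Ember above Beacon: 11+13+6 = 30.
Ember wins the head-to-head, 30–20.

Ember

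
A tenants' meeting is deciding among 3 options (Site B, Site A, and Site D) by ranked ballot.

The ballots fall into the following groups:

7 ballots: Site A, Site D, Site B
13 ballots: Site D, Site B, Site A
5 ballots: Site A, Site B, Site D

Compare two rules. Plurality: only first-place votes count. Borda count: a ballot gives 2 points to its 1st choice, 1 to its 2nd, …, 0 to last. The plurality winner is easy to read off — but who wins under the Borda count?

Site D

Plurality first-place counts: Site B 0, Site A 12, Site D 13 → Site D.
Borda totals: Site B 18, Site A 24, Site D 33 → Site D.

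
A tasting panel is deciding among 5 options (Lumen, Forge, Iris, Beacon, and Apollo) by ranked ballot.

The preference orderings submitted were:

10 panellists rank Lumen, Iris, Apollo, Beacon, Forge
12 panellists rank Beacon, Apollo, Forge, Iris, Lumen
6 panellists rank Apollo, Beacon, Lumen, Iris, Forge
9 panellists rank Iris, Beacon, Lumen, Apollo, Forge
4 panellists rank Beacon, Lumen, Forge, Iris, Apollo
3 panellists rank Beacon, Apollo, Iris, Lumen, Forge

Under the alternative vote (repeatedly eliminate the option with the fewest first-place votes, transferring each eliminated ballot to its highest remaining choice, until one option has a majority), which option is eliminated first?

Round 1: Beacon 19, Lumen 10, Iris 9, Apollo 6, Forge 0. Forge has the fewest and is eliminated.
Round 2: Beacon 19, Lumen 10, Iris 9, Apollo 6. Apollo has the fewest and is eliminated.
Round 3: Beacon 25, Lumen 10, Iris 9. Beacon has a majority.

Forge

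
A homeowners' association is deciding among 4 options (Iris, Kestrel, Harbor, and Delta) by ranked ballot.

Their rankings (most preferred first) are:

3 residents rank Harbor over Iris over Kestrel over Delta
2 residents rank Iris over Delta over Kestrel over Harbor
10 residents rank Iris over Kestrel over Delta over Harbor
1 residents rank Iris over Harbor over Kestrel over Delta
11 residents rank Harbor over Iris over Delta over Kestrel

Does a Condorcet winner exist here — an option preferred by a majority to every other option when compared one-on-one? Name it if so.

Head-to-head results (27 voters total):
Iris vs Kestrel: Iris wins 27–0.
Iris vs Harbor: Harbor wins 14–13.
Iris vs Delta: Iris wins 27–0.
Kestrel vs Harbor: Harbor wins 15–12.
Kestrel vs Delta: Kestrel wins 14–13.
Harbor vs Delta: Harbor wins 15–12.
Harbor beats each rival — Iris (14–13), Kestrel (15–12), Delta (15–12) — so Harbor is the Condorcet winner.

Harbor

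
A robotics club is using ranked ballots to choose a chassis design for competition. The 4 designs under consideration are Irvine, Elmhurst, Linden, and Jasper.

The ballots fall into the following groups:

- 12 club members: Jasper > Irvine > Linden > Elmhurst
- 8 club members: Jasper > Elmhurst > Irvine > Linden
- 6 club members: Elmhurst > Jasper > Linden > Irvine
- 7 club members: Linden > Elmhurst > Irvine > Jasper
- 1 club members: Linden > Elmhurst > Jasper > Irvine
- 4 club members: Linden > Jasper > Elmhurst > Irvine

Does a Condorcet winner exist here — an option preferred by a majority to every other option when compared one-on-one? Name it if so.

Jasper

Head-to-head results (38 voters total):
Irvine vs Elmhurst: Elmhurst wins 26–12.
Irvine vs Linden: Irvine wins 20–18.
Irvine vs Jasper: Jasper wins 31–7.
Elmhurst vs Linden: Linden wins 24–14.
Elmhurst vs Jasper: Jasper wins 24–14.
Linden vs Jasper: Jasper wins 26–12.
Jasper beats each rival — Irvine (31–7), Elmhurst (24–14), Linden (26–12) — so Jasper is the Condorcet winner.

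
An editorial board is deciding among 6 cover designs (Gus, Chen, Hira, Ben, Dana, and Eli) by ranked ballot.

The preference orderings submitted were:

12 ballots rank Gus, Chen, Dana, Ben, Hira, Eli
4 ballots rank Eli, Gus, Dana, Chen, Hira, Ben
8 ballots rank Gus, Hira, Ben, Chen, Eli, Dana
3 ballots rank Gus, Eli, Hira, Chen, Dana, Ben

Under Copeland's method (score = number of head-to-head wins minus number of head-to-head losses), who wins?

Pairwise results:
  Gus vs Chen: Gus wins 27–0.
  Gus vs Hira: Gus wins 27–0.
  Gus vs Ben: Gus wins 27–0.
  Gus vs Dana: Gus wins 27–0.
  Gus vs Eli: Gus wins 23–4.
  Chen vs Hira: Chen wins 16–11.
  Chen vs Ben: Chen wins 19–8.
  Chen vs Dana: Chen wins 23–4.
  Chen vs Eli: Chen wins 20–7.
  Hira vs Ben: Hira wins 15–12.
  Hira vs Dana: Dana wins 16–11.
  Hira vs Eli: Hira wins 20–7.
  Ben vs Dana: Dana wins 19–8.
  Ben vs Eli: Ben wins 20–7.
  Dana vs Eli: Eli wins 15–12.
Copeland scores (wins − losses):
  Gus: 5 − 0 = 5
  Chen: 4 − 1 = 3
  Hira: 2 − 3 = -1
  Ben: 1 − 4 = -3
  Dana: 2 − 3 = -1
  Eli: 1 − 4 = -3
Gus has the best Copeland score.

Gus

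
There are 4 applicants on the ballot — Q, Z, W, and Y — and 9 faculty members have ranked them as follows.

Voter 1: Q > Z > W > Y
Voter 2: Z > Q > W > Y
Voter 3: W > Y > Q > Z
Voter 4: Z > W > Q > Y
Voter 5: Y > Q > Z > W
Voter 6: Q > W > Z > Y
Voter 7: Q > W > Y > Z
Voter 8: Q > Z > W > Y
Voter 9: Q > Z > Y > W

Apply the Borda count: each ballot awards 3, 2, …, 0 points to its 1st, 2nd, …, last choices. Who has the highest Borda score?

Borda scores:
  Q: 3 + 2 + 1 + 1 + 2 + 3 + 3 + 3 + 3 = 21
  Z: 2 + 3 + 0 + 3 + 1 + 1 + 0 + 2 + 2 = 14
  W: 1 + 1 + 3 + 2 + 0 + 2 + 2 + 1 + 0 = 12
  Y: 0 + 0 + 2 + 0 + 3 + 0 + 1 + 0 + 1 = 7
Q has the highest total.

Q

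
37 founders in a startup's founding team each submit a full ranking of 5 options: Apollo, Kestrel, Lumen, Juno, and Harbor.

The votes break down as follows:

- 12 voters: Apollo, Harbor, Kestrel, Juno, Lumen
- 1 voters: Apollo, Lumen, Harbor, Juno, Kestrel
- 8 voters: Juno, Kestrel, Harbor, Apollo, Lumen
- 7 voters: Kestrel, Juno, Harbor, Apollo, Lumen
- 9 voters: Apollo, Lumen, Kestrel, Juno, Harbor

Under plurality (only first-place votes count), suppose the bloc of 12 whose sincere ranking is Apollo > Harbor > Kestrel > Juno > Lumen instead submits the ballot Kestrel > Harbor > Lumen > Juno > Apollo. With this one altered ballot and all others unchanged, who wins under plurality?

Kestrel

First-place totals with the altered ballot: Apollo 10, Kestrel 19, Lumen 0, Juno 8, Harbor 0.
The switch changes the winner from Apollo to Kestrel.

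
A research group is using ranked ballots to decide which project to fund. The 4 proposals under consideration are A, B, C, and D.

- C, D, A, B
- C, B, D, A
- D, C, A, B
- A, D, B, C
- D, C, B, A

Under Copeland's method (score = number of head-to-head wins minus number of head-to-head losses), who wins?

D

Pairwise results:
  A vs B: A wins 3–2.
  A vs C: C wins 4–1.
  A vs D: D wins 4–1.
  B vs C: C wins 4–1.
  B vs D: D wins 4–1.
  C vs D: D wins 3–2.
Copeland scores (wins − losses):
  A: 1 − 2 = -1
  B: 0 − 3 = -3
  C: 2 − 1 = 1
  D: 3 − 0 = 3
D has the best Copeland score.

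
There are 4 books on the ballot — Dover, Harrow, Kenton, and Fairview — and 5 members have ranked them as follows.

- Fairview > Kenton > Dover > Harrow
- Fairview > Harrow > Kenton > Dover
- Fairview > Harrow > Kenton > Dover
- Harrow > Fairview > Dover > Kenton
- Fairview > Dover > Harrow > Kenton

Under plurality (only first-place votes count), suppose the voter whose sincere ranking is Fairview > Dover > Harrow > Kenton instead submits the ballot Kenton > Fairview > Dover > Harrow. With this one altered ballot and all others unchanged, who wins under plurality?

First-place totals with the altered ballot: Dover 0, Harrow 1, Kenton 1, Fairview 3.
The winner is unchanged: still Fairview.

Fairview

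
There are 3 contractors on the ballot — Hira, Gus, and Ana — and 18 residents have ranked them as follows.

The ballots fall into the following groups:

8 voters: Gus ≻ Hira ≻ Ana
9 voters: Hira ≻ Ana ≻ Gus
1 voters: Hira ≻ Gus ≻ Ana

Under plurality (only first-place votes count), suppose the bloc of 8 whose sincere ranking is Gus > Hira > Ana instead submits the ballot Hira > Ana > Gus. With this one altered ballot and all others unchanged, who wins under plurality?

First-place totals with the altered ballot: Hira 18, Gus 0, Ana 0.
The winner is unchanged: still Hira.

Hira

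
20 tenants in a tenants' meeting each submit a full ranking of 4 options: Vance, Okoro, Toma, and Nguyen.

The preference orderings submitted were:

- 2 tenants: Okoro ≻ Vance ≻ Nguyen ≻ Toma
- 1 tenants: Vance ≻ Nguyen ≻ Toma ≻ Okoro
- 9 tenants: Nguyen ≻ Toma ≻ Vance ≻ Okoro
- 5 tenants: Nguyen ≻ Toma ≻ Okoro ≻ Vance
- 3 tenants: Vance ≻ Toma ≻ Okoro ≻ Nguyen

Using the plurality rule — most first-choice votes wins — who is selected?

First-place vote totals:
  Vance: 4
  Okoro: 2
  Toma: 0
  Nguyen: 14
Nguyen has the most first-place votes.

Nguyen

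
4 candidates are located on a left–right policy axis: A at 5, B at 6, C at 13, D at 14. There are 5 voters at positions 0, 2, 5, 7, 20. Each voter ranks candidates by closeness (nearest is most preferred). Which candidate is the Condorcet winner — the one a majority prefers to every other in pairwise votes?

With single-peaked preferences on a line, the Condorcet winner is the candidate closest to the median voter.
The median voter (position 5) is closest to A at 5.
Check: A vs C — voters closer to A: 4 of 5.

A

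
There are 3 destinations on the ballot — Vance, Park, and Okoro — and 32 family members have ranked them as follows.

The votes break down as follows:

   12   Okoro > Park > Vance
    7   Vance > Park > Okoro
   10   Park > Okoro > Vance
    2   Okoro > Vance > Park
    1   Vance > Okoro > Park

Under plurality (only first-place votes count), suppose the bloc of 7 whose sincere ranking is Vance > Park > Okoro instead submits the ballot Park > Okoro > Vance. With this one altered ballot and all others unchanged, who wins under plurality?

Park

First-place totals with the altered ballot: Vance 1, Park 17, Okoro 14.
The switch changes the winner from Okoro to Park.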